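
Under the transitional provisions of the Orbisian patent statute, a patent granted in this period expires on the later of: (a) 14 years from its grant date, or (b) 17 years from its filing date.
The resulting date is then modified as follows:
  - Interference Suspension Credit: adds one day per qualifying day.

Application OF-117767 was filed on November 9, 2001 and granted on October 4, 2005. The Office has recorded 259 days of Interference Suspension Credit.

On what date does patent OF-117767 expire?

June 19, 2020

(a) grant + 14 years → 4 October 2019.
(b) filing + 17 years → 9 November 2018.
Later of the two: 4 October 2019.
Interference Suspension Credit: +259 days → 19 June 2020.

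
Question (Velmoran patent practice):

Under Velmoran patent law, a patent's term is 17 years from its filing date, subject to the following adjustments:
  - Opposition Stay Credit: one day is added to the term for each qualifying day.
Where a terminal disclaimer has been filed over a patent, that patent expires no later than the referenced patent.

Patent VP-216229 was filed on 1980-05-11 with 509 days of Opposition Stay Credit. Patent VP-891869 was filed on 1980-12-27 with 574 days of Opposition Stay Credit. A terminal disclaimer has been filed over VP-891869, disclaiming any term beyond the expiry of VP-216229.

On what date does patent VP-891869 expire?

1998-10-02

Natural term of VP-891869:
  Base: filing + 17 years → 27 December 1997.
  Opposition Stay Credit: +574 days → 24 July 1999.
Expiry of referenced patent VP-216229:
  Base: filing + 17 years → 11 May 1997.
  Opposition Stay Credit: +509 days → 2 October 1998.
Terminal disclaimer: VP-891869 expires on the earlier of 24 July 1999 and 2 October 1998.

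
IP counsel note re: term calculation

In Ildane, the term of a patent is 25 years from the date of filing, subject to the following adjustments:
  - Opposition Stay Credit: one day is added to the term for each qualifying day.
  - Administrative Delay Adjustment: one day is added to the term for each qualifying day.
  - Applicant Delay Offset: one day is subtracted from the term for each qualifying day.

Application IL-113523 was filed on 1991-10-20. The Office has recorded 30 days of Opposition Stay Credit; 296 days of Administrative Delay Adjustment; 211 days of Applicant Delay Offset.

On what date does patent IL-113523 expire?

2017-02-12

Base term: filing date + 25 years → 20 October 2016.
Opposition Stay Credit: +30 days → 19 November 2016.
Administrative Delay Adjustment: +296 days → 11 September 2017.
Applicant Delay Offset: −211 days → 12 February 2017.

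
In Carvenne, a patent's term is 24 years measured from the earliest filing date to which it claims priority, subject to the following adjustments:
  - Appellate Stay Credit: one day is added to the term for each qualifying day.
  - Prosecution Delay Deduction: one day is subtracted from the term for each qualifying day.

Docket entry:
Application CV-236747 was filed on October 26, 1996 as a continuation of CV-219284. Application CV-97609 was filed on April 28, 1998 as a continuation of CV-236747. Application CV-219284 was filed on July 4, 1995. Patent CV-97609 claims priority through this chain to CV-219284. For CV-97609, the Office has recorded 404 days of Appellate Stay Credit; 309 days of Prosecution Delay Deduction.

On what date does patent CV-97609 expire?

October 7, 2019

Earliest priority filing: 4 July 1995.
Base term: 4 July 1995 + 24 years → 4 July 2019.
Appellate Stay Credit: +404 days → 11 August 2020.
Prosecution Delay Deduction: −309 days → 7 October 2019.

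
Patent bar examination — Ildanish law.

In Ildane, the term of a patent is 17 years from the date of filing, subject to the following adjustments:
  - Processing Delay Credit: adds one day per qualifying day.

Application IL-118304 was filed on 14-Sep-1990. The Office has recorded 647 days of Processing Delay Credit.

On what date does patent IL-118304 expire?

June 22, 2009

Base term: filing date + 17 years → 14 September 2007.
Processing Delay Credit: +647 days → 22 June 2009.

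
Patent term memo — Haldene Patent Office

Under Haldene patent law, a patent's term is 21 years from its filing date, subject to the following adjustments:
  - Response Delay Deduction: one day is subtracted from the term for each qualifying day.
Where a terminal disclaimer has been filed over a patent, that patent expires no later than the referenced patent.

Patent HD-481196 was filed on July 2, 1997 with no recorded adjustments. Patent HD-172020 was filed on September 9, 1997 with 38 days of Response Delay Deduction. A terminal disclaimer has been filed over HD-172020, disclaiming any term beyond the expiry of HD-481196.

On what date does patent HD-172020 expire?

July 2, 2018

Natural term of HD-172020:
  Base: filing + 21 years → 9 September 2018.
  Response Delay Deduction: −38 days → 2 August 2018.
Expiry of referenced patent HD-481196:
  Base: filing + 21 years → 2 July 2018.
Terminal disclaimer: HD-172020 expires on the earlier of 2 August 2018 and 2 July 2018.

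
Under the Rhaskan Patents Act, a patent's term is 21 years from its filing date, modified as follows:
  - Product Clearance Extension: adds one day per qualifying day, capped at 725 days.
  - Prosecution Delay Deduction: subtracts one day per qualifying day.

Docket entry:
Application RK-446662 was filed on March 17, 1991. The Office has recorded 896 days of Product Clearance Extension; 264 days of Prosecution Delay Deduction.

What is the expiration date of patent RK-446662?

Base term: filing date + 21 years → 17 March 2012.
Product Clearance Extension: 896 days claimed exceeds the 725-day cap, so +725 days → 12 March 2014.
Prosecution Delay Deduction: −264 days → 21 June 2013.

June 21, 2013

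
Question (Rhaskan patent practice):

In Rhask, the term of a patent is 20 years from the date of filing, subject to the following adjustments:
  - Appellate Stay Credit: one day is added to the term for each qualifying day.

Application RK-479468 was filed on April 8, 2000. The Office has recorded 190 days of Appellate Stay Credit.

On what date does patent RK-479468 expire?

October 15, 2020

Base term: filing date + 20 years → 8 April 2020.
Appellate Stay Credit: +190 days → 15 October 2020.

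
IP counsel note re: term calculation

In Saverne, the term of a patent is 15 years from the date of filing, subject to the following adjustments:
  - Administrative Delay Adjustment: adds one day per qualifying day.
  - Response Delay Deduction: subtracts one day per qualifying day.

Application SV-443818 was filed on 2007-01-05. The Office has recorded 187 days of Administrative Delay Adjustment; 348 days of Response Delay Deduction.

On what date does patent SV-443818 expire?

Base term: filing date + 15 years → 5 January 2022.
Administrative Delay Adjustment: +187 days → 11 July 2022.
Response Delay Deduction: −348 days → 28 July 2021.

2021-07-28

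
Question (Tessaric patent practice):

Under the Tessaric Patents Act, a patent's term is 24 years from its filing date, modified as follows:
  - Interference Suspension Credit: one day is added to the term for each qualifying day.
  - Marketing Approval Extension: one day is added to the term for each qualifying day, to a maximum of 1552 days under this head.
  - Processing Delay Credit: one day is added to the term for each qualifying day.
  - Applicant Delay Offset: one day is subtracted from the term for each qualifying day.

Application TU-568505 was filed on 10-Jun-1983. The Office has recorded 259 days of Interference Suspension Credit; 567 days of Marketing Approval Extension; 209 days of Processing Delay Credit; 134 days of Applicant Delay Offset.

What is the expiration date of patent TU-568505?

2009-11-27

Base term: filing date + 24 years → 10 June 2007.
Interference Suspension Credit: +259 days → 24 February 2008.
Marketing Approval Extension: 567 days (within the 1552-day cap) → +567 days → 13 September 2009.
Processing Delay Credit: +209 days → 10 April 2010.
Applicant Delay Offset: −134 days → 27 November 2009.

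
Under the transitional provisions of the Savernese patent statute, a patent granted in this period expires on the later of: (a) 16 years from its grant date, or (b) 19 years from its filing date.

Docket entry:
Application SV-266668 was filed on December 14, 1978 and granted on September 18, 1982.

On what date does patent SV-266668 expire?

1998-09-18

(a) grant + 16 years → 18 September 1998.
(b) filing + 19 years → 14 December 1997.
Later of the two: 18 September 1998.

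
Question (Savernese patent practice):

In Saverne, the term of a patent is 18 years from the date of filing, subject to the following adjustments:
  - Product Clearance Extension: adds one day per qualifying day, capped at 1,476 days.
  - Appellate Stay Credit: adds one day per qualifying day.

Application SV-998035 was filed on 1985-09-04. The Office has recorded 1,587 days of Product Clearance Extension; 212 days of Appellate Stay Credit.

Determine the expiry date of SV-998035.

2008-04-18

Base term: filing date + 18 years → 4 September 2003.
Product Clearance Extension: 1587 days claimed exceeds the 1476-day cap, so +1476 days → 19 September 2007.
Appellate Stay Credit: +212 days → 18 April 2008.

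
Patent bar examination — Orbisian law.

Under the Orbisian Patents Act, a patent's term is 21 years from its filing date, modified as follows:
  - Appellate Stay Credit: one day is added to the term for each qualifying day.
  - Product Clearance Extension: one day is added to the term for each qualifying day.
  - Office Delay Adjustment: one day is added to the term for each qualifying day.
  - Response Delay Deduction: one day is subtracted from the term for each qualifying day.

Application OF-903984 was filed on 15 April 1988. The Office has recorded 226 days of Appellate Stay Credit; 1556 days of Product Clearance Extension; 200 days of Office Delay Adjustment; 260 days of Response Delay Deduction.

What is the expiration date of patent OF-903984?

Base term: filing date + 21 years → 15 April 2009.
Appellate Stay Credit: +226 days → 27 November 2009.
Product Clearance Extension: +1556 days → 2 March 2014.
Office Delay Adjustment: +200 days → 18 September 2014.
Response Delay Deduction: −260 days → 1 January 2014.

January 1, 2014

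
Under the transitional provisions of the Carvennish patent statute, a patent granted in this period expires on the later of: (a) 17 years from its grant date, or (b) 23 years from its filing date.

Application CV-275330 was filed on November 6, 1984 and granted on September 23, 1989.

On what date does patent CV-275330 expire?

2007-11-06

(a) grant + 17 years → 23 September 2006.
(b) filing + 23 years → 6 November 2007.
Later of the two: 6 November 2007.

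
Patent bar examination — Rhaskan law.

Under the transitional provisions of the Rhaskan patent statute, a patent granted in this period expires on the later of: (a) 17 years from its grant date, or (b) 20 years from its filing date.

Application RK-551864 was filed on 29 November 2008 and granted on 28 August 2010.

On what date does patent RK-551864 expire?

2028-11-29

(a) grant + 17 years → 28 August 2027.
(b) filing + 20 years → 29 November 2028.
Later of the two: 29 November 2028.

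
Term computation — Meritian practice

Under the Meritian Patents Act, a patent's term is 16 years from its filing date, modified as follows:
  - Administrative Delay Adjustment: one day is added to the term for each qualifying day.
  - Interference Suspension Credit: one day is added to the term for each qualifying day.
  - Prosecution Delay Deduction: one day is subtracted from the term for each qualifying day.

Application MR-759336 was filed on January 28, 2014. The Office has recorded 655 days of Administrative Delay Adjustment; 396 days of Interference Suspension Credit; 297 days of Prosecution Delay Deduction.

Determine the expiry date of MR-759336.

Base term: filing date + 16 years → 28 January 2030.
Administrative Delay Adjustment: +655 days → 14 November 2031.
Interference Suspension Credit: +396 days → 14 December 2032.
Prosecution Delay Deduction: −297 days → 21 February 2032.

February 21, 2032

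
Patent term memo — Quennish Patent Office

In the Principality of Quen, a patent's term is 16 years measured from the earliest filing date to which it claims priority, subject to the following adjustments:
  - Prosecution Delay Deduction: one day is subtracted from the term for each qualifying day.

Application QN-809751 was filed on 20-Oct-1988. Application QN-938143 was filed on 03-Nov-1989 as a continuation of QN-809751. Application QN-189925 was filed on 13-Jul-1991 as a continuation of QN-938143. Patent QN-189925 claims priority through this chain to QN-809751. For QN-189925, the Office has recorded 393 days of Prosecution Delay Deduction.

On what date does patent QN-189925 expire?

Earliest priority filing: 20 October 1988.
Base term: 20 October 1988 + 16 years → 20 October 2004.
Prosecution Delay Deduction: −393 days → 23 September 2003.

September 23, 2003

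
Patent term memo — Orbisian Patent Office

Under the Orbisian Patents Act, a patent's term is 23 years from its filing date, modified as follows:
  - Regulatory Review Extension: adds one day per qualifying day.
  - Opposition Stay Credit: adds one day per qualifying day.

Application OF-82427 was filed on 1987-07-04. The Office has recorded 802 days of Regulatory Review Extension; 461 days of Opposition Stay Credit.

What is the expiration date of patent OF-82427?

December 18, 2013

Base term: filing date + 23 years → 4 July 2010.
Regulatory Review Extension: +802 days → 13 September 2012.
Opposition Stay Credit: +461 days → 18 December 2013.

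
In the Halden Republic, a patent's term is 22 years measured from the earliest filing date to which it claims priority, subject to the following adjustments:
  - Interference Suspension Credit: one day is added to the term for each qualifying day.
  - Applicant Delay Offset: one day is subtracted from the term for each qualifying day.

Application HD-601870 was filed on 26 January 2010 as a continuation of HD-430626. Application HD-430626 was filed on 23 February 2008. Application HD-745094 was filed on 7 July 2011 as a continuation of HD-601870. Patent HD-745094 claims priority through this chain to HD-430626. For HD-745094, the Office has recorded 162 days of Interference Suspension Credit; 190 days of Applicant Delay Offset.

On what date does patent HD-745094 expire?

Earliest priority filing: 23 February 2008.
Base term: 23 February 2008 + 22 years → 23 February 2030.
Interference Suspension Credit: +162 days → 4 August 2030.
Applicant Delay Offset: −190 days → 26 January 2030.

January 26, 2030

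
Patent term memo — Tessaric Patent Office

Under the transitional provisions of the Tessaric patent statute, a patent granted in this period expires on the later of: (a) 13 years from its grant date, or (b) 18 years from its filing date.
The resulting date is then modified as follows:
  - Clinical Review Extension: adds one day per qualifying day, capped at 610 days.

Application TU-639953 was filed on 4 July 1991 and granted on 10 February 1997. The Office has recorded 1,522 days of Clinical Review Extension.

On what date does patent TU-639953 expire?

2011-10-13

(a) grant + 13 years → 10 February 2010.
(b) filing + 18 years → 4 July 2009.
Later of the two: 10 February 2010.
Clinical Review Extension: 1522 days claimed exceeds the 610-day cap, so +610 days → 13 October 2011.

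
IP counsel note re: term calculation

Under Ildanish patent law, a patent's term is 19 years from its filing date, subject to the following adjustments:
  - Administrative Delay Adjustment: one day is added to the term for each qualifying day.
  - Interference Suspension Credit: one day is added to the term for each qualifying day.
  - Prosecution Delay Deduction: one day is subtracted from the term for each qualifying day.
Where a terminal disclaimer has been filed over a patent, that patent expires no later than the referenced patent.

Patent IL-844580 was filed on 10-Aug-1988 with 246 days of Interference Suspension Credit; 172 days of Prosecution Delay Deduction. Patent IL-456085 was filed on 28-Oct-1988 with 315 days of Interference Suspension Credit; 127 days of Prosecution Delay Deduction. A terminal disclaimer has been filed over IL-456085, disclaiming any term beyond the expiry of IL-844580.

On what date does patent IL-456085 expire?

2007-10-23

Natural term of IL-456085:
  Base: filing + 19 years → 28 October 2007.
  Interference Suspension Credit: +315 days → 7 September 2008.
  Prosecution Delay Deduction: −127 days → 3 May 2008.
Expiry of referenced patent IL-844580:
  Base: filing + 19 years → 10 August 2007.
  Interference Suspension Credit: +246 days → 12 April 2008.
  Prosecution Delay Deduction: −172 days → 23 October 2007.
Terminal disclaimer: IL-456085 expires on the earlier of 3 May 2008 and 23 October 2007.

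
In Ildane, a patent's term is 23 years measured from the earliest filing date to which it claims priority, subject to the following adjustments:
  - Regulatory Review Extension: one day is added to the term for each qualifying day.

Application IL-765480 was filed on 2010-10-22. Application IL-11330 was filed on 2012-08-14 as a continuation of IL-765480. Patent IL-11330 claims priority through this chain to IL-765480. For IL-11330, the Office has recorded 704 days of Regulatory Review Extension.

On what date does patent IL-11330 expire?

Earliest priority filing: 22 October 2010.
Base term: 22 October 2010 + 23 years → 22 October 2033.
Regulatory Review Extension: +704 days → 26 September 2035.

2035-09-26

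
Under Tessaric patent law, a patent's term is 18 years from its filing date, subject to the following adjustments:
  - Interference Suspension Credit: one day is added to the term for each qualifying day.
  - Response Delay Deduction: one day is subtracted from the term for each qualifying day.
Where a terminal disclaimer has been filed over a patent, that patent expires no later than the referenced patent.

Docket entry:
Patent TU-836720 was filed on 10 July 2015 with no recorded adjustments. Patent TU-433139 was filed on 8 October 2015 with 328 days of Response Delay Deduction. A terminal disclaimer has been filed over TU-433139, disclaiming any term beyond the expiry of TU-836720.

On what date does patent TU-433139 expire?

November 14, 2032

Natural term of TU-433139:
  Base: filing + 18 years → 8 October 2033.
  Response Delay Deduction: −328 days → 14 November 2032.
Expiry of referenced patent TU-836720:
  Base: filing + 18 years → 10 July 2033.
Terminal disclaimer: TU-433139 expires on the earlier of 14 November 2032 and 10 July 2033.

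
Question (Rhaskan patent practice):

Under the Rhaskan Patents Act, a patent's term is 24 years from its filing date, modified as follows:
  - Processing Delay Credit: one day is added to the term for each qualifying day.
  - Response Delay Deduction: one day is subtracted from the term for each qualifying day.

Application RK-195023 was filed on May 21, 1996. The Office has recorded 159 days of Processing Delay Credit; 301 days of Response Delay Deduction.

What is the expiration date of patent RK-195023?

Base term: filing date + 24 years → 21 May 2020.
Processing Delay Credit: +159 days → 27 October 2020.
Response Delay Deduction: −301 days → 31 December 2019.

2019-12-31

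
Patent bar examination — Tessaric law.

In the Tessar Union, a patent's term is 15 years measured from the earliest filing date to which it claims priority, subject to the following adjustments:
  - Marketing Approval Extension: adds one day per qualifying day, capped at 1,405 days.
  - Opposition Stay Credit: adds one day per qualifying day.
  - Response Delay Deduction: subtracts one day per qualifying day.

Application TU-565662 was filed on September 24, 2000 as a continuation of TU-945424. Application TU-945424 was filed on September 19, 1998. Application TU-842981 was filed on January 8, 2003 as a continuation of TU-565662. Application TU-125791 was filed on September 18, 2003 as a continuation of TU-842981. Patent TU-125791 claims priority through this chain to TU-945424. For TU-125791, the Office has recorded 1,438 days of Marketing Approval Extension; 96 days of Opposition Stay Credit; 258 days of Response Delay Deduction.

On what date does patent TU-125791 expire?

Earliest priority filing: 19 September 1998.
Base term: 19 September 1998 + 15 years → 19 September 2013.
Marketing Approval Extension: 1438 days claimed exceeds the 1405-day cap, so +1405 days → 25 July 2017.
Opposition Stay Credit: +96 days → 29 October 2017.
Response Delay Deduction: −258 days → 13 February 2017.

2017-02-13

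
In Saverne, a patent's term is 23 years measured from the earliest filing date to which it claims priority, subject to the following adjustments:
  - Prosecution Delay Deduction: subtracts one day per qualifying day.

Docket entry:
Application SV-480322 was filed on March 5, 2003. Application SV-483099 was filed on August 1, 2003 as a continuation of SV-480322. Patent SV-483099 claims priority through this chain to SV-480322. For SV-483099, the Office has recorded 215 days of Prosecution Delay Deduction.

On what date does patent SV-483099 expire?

Earliest priority filing: 5 March 2003.
Base term: 5 March 2003 + 23 years → 5 March 2026.
Prosecution Delay Deduction: −215 days → 2 August 2025.

August 2, 2025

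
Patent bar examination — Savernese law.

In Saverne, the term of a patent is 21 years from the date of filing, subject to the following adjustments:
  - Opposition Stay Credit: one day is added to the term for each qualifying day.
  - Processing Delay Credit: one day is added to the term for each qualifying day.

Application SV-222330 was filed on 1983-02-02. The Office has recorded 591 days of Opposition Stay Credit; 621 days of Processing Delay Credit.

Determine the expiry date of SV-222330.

Base term: filing date + 21 years → 2 February 2004.
Opposition Stay Credit: +591 days → 15 September 2005.
Processing Delay Credit: +621 days → 29 May 2007.

2007-05-29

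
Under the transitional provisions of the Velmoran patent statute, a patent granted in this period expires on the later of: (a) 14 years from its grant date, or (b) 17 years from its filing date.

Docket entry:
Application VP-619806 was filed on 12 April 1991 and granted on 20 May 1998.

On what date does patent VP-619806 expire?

May 20, 2012

(a) grant + 14 years → 20 May 2012.
(b) filing + 17 years → 12 April 2008.
Later of the two: 20 May 2012.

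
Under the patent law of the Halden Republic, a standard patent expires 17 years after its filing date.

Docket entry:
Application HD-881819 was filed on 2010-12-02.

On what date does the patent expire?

Filing date + 17 years → 2 December 2027.

December 2, 2027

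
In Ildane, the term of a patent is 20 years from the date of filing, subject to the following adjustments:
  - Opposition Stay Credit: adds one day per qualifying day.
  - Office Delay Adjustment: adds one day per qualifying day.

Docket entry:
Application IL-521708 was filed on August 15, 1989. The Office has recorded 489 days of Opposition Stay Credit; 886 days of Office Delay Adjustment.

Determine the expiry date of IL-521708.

Base term: filing date + 20 years → 15 August 2009.
Opposition Stay Credit: +489 days → 17 December 2010.
Office Delay Adjustment: +886 days → 21 May 2013.

May 21, 2013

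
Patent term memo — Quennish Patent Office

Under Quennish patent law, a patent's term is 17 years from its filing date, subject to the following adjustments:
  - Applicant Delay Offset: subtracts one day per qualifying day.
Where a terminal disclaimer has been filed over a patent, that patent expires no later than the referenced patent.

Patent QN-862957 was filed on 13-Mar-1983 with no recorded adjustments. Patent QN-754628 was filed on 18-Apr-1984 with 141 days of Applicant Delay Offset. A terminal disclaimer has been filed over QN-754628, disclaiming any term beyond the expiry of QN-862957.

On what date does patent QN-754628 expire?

Natural term of QN-754628:
  Base: filing + 17 years → 18 April 2001.
  Applicant Delay Offset: −141 days → 28 November 2000.
Expiry of referenced patent QN-862957:
  Base: filing + 17 years → 13 March 2000.
Terminal disclaimer: QN-754628 expires on the earlier of 28 November 2000 and 13 March 2000.

2000-03-13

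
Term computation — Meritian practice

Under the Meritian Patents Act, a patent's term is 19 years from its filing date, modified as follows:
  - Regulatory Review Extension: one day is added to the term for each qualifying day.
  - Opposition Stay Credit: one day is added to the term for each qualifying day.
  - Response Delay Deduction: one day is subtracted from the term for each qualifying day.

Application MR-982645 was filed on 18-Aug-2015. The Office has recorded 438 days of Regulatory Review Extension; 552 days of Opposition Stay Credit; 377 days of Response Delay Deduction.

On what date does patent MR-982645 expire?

April 22, 2036

Base term: filing date + 19 years → 18 August 2034.
Regulatory Review Extension: +438 days → 30 October 2035.
Opposition Stay Credit: +552 days → 4 May 2037.
Response Delay Deduction: −377 days → 22 April 2036.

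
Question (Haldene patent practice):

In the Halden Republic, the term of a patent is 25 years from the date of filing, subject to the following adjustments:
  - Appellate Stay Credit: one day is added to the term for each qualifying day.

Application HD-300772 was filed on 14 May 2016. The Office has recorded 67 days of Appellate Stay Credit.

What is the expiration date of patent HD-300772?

July 20, 2041

Base term: filing date + 25 years → 14 May 2041.
Appellate Stay Credit: +67 days → 20 July 2041.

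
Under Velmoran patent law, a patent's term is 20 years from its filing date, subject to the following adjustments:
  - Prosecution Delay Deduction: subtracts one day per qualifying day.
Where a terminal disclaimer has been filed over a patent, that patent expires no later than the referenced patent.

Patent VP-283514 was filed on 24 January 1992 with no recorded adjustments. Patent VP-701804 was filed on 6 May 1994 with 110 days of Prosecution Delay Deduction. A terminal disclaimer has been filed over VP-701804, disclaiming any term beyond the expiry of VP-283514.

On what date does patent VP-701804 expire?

Natural term of VP-701804:
  Base: filing + 20 years → 6 May 2014.
  Prosecution Delay Deduction: −110 days → 16 January 2014.
Expiry of referenced patent VP-283514:
  Base: filing + 20 years → 24 January 2012.
Terminal disclaimer: VP-701804 expires on the earlier of 16 January 2014 and 24 January 2012.

2012-01-24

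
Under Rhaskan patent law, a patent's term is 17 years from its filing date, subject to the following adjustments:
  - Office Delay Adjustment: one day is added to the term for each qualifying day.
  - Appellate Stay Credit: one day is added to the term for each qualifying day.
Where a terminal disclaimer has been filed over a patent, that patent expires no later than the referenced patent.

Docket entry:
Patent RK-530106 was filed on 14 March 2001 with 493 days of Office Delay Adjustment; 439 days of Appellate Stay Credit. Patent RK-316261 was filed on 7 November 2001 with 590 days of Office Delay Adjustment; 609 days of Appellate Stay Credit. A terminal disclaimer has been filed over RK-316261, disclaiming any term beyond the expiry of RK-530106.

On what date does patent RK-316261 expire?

October 1, 2020

Natural term of RK-316261:
  Base: filing + 17 years → 7 November 2018.
  Office Delay Adjustment: +590 days → 19 June 2020.
  Appellate Stay Credit: +609 days → 18 February 2022.
Expiry of referenced patent RK-530106:
  Base: filing + 17 years → 14 March 2018.
  Office Delay Adjustment: +493 days → 20 July 2019.
  Appellate Stay Credit: +439 days → 1 October 2020.
Terminal disclaimer: RK-316261 expires on the earlier of 18 February 2022 and 1 October 2020.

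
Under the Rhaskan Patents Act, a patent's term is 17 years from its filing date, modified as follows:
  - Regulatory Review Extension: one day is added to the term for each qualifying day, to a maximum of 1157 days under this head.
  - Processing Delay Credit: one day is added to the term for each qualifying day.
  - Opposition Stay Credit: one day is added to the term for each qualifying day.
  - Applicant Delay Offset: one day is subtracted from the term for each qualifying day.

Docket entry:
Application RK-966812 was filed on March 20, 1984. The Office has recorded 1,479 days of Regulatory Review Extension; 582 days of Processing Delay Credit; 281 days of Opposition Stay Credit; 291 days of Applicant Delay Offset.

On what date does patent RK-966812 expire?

December 13, 2005

Base term: filing date + 17 years → 20 March 2001.
Regulatory Review Extension: 1479 days claimed exceeds the 1157-day cap, so +1157 days → 20 May 2004.
Processing Delay Credit: +582 days → 23 December 2005.
Opposition Stay Credit: +281 days → 30 September 2006.
Applicant Delay Offset: −291 days → 13 December 2005.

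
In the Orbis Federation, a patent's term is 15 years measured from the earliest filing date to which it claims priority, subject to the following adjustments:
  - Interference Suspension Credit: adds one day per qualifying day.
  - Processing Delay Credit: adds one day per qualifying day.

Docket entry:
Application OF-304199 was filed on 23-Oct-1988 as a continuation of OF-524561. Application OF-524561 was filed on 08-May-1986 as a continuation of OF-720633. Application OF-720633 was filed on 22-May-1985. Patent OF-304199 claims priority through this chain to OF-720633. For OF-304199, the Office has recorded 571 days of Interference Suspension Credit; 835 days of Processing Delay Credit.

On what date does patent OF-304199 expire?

Earliest priority filing: 22 May 1985.
Base term: 22 May 1985 + 15 years → 22 May 2000.
Interference Suspension Credit: +571 days → 14 December 2001.
Processing Delay Credit: +835 days → 28 March 2004.

March 28, 2004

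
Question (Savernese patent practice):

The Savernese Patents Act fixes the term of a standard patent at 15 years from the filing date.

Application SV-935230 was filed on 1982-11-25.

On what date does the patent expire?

Filing date + 15 years → 25 November 1997.

1997-11-25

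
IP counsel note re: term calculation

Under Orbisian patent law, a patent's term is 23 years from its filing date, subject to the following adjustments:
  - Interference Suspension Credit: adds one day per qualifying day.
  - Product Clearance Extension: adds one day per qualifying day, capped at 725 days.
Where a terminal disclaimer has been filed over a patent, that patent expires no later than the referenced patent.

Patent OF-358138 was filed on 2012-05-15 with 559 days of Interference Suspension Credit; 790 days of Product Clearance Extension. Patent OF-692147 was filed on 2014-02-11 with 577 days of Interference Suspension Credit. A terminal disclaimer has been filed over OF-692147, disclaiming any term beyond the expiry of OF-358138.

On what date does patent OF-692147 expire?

2038-09-11

Natural term of OF-692147:
  Base: filing + 23 years → 11 February 2037.
  Interference Suspension Credit: +577 days → 11 September 2038.
Expiry of referenced patent OF-358138:
  Base: filing + 23 years → 15 May 2035.
  Interference Suspension Credit: +559 days → 24 November 2036.
  Product Clearance Extension: 790 days claimed exceeds the 725-day cap, so +725 days → 19 November 2038.
Terminal disclaimer: OF-692147 expires on the earlier of 11 September 2038 and 19 November 2038.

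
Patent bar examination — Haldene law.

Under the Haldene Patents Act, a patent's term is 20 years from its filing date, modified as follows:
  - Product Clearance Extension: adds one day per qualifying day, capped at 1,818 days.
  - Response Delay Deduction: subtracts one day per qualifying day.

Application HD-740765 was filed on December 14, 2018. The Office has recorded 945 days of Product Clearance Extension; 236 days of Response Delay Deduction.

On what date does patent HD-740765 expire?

Base term: filing date + 20 years → 14 December 2038.
Product Clearance Extension: 945 days (within the 1818-day cap) → +945 days → 16 July 2041.
Response Delay Deduction: −236 days → 22 November 2040.

November 22, 2040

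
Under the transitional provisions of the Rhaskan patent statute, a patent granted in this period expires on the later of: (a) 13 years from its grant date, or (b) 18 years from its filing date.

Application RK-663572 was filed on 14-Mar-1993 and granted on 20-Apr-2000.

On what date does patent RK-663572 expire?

(a) grant + 13 years → 20 April 2013.
(b) filing + 18 years → 14 March 2011.
Later of the two: 20 April 2013.

2013-04-20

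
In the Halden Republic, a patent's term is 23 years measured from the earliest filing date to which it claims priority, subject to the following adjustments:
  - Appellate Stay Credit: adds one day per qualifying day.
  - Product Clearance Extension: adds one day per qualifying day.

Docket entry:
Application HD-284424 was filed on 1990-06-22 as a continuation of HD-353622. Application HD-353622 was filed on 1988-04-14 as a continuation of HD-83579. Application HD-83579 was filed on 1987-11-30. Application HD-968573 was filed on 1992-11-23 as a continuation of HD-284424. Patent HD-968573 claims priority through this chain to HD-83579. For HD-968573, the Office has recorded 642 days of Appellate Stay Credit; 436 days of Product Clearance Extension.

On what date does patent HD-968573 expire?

November 12, 2013

Earliest priority filing: 30 November 1987.
Base term: 30 November 1987 + 23 years → 30 November 2010.
Appellate Stay Credit: +642 days → 2 September 2012.
Product Clearance Extension: +436 days → 12 November 2013.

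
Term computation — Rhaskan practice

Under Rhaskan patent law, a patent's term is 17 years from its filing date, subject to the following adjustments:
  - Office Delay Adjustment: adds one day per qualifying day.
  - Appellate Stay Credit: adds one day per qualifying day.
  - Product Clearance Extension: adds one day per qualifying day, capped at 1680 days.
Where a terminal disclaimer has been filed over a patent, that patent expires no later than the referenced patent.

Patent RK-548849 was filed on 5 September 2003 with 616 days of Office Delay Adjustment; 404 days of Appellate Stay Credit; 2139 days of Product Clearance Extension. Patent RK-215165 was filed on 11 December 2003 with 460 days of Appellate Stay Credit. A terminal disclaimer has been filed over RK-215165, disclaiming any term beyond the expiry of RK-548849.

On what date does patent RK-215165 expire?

March 16, 2022

Natural term of RK-215165:
  Base: filing + 17 years → 11 December 2020.
  Appellate Stay Credit: +460 days → 16 March 2022.
Expiry of referenced patent RK-548849:
  Base: filing + 17 years → 5 September 2020.
  Office Delay Adjustment: +616 days → 14 May 2022.
  Appellate Stay Credit: +404 days → 22 June 2023.
  Product Clearance Extension: 2139 days claimed exceeds the 1680-day cap, so +1680 days → 27 January 2028.
Terminal disclaimer: RK-215165 expires on the earlier of 16 March 2022 and 27 January 2028.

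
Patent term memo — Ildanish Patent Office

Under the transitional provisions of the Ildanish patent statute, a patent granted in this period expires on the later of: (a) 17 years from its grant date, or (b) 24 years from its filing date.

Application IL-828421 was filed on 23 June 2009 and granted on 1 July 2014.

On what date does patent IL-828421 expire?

June 23, 2033

(a) grant + 17 years → 1 July 2031.
(b) filing + 24 years → 23 June 2033.
Later of the two: 23 June 2033.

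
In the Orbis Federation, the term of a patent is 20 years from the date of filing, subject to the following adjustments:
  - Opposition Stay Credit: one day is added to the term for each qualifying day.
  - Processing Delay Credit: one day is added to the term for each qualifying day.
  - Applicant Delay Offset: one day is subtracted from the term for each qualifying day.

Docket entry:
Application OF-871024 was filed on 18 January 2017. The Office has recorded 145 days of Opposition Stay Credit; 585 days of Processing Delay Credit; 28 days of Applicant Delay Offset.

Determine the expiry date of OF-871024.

December 21, 2038

Base term: filing date + 20 years → 18 January 2037.
Opposition Stay Credit: +145 days → 12 June 2037.
Processing Delay Credit: +585 days → 18 January 2039.
Applicant Delay Offset: −28 days → 21 December 2038.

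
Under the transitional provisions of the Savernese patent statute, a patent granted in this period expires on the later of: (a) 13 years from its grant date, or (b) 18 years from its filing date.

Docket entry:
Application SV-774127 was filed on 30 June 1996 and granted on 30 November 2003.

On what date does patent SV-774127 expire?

(a) grant + 13 years → 30 November 2016.
(b) filing + 18 years → 30 June 2014.
Later of the two: 30 November 2016.

November 30, 2016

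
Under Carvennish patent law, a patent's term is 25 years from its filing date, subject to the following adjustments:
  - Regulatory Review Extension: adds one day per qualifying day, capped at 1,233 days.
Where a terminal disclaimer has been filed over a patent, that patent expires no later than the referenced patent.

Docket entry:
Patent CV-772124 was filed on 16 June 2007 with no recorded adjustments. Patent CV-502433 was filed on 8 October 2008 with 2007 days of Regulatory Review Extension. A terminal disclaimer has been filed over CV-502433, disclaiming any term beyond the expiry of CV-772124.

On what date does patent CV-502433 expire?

2032-06-16

Natural term of CV-502433:
  Base: filing + 25 years → 8 October 2033.
  Regulatory Review Extension: 2007 days claimed exceeds the 1233-day cap, so +1233 days → 22 February 2037.
Expiry of referenced patent CV-772124:
  Base: filing + 25 years → 16 June 2032.
Terminal disclaimer: CV-502433 expires on the earlier of 22 February 2037 and 16 June 2032.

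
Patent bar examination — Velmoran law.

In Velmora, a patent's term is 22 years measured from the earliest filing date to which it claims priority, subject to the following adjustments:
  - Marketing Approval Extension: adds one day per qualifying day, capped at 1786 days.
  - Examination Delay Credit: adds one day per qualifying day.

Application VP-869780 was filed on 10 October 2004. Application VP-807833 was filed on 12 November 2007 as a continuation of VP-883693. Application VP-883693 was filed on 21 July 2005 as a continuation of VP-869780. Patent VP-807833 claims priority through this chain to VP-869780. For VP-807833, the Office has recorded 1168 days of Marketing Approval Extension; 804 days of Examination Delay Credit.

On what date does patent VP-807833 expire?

Earliest priority filing: 10 October 2004.
Base term: 10 October 2004 + 22 years → 10 October 2026.
Marketing Approval Extension: 1168 days (within the 1786-day cap) → +1168 days → 21 December 2029.
Examination Delay Credit: +804 days → 4 March 2032.

March 4, 2032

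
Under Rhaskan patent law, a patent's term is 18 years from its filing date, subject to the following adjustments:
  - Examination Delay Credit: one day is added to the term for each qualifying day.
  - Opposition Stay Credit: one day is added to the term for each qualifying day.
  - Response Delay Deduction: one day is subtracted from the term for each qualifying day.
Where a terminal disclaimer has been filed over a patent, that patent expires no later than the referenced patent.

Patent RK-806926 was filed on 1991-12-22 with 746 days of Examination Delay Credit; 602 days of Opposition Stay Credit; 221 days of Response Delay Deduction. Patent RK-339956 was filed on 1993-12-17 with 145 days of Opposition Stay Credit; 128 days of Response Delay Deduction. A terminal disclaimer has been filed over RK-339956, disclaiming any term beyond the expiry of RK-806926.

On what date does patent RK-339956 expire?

Natural term of RK-339956:
  Base: filing + 18 years → 17 December 2011.
  Opposition Stay Credit: +145 days → 10 May 2012.
  Response Delay Deduction: −128 days → 3 January 2012.
Expiry of referenced patent RK-806926:
  Base: filing + 18 years → 22 December 2009.
  Examination Delay Credit: +746 days → 7 January 2012.
  Opposition Stay Credit: +602 days → 31 August 2013.
  Response Delay Deduction: −221 days → 22 January 2013.
Terminal disclaimer: RK-339956 expires on the earlier of 3 January 2012 and 22 January 2013.

January 3, 2012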